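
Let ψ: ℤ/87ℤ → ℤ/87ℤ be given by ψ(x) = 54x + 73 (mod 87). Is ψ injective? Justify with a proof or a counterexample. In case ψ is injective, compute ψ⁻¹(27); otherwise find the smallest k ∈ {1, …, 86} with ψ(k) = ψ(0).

29

Recall: ψ is injective when ψ(s) = ψ(t) forces s = t.
We have gcd(54, 87) = 3 > 1. Taking s = 0 and t = 29: ψ(0) = 73 and ψ(29) = 54·29 + 73 = 1639 ≡ 73 (mod 87).
So ψ(0) = ψ(29) while 0 ≠ 29, thus ψ is not injective.
Since ψ is not injective, we find the least positive k with ψ(k) = ψ(0): this means 54k ≡ 0 (mod 87), i.e. 87 ∣ 54k. Since gcd(54, 87) = 3, dividing through by 3 this holds exactly when 29 ∣ 18k, and as gcd(18, 29) = 1, exactly when 29 ∣ k.
The smallest positive such k is 29.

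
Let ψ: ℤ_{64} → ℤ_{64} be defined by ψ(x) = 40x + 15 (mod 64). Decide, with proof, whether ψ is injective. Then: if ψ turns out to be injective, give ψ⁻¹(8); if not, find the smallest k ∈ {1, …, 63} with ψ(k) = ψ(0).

We have gcd(40, 64) = 8 > 1. Taking x_1 = 0 and x_2 = 8: ψ(0) = 15 and ψ(8) = 40·8 + 15 = 335 ≡ 15 (mod 64).
So ψ(0) = ψ(8) while 0 ≠ 8, thus ψ is not injective.
Since ψ is not injective, we find the least positive k with ψ(k) = ψ(0): this means 40k ≡ 0 (mod 64), i.e. 64 ∣ 40k. Since gcd(40, 64) = 8, dividing through by 8 this holds exactly when 8 ∣ 5k, and as gcd(5, 8) = 1, exactly when 8 ∣ k.
The smallest positive such k is 8.

8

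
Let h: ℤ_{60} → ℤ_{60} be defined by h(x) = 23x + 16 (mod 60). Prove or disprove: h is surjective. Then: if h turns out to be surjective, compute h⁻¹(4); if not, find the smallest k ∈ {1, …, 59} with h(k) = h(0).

Since gcd(23, 60) = 1, 23 is invertible modulo 60. Euclid's algorithm: 60 = 2·23 + 14, 23 = 1·14 + 9, 14 = 1·9 + 5, 9 = 1·5 + 4, 5 = 1·4 + 1; back-substituting gives 1 = 47·23 − 18·60, so 23⁻¹ ≡ 47 (mod 60).
For any y ∈ ℤ_{60}, x = 47(y − 16) mod 60 satisfies h(x) = 23·47(y − 16) + 16 ≡ y (since 23·47 ≡ 1 mod 60). So every y has a preimage.
So h is surjective.
Since h is surjective, we find h⁻¹(4): we need 23x ≡ 4 − 16 ≡ 48 (mod 60). Using 23⁻¹ = 47: x ≡ 47·48 = 2256 = 37·60 + 36, so x = 36.
Check: h(36) = 23·36 + 16 = 844 = 14·60 + 4 ≡ 4 (mod 60).

36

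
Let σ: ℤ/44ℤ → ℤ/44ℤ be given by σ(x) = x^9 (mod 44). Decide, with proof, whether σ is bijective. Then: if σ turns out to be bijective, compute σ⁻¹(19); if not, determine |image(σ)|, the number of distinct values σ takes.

33

σ(0) = 0^9 = 0.
σ(22): Repeated squaring mod 44: 22^1 ≡ 22, 22^2 ≡ 22² = 484 ≡ 0, 22^4 ≡ 0² = 0, 22^8 ≡ 0² = 0. Since 9 = 8 + 1, 22^9 ≡ 0·22: 0·22 = 0. So 22^9 ≡ 0 (mod 44).
So σ(0) = σ(22) = 0 while 0 ≠ 22, so σ is not injective, hence not bijective.
Since σ is not bijective, we determine |image(σ)|. Computing x^9 mod 44 for each x (by repeated squaring, reducing mod 44 at every step), the values σ(0), σ(1), …, σ(43) are: 0, 1, 28, 15, 36, 9, 24, 19, 40, 5, 32, 11, 12, 17, 4, 3, 20, 13, 8, 7, 16, 21, 0, 23, 28, 37, 36, 31, 24, 41, 40, 27, 32, 33, 12, 39, 4, 25, 20, 35, 8, 29, 16, 43.
The distinct values are {0, 1, 3, 4, 5, 7, 8, 9, 11, 12, 13, 15, 16, 17, 19, 20, 21, 23, 24, 25, 27, 28, 29, 31, 32, 33, 35, 36, 37, 39, 40, 41, 43}; there are 33 of them.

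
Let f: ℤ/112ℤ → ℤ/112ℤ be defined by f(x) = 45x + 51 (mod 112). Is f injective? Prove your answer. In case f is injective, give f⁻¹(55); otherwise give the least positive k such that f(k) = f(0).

Suppose f(u) = f(v) in ℤ/112ℤ. Then 45u + 51 ≡ 45v + 51 (mod 112), so 45(u − v) ≡ 0 (mod 112).
Since gcd(45, 112) = 1, 45 is invertible modulo 112, so u − v ≡ 0 (mod 112), i.e. u = v.
Thus f is injective.
We now compute 45⁻¹ mod 112 explicitly. Euclid's algorithm: 112 = 2·45 + 22, 45 = 2·22 + 1; back-substituting gives 1 = 5·45 − 2·112, so 45⁻¹ ≡ 5 (mod 112).
Since f is injective, we find f⁻¹(55): we need 45x ≡ 55 − 51 ≡ 4 (mod 112). Using 45⁻¹ = 5: x ≡ 5·4 = 20, so x = 20.
Check: f(20) = 45·20 + 51 = 951 = 8·112 + 55 ≡ 55 (mod 112).

20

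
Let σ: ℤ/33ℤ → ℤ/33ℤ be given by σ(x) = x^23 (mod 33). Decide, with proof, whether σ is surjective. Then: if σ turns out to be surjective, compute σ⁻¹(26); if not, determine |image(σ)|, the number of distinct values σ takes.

5

Computing x^23 mod 33 for each x (by repeated squaring, reducing mod 33 at every step), the values σ(0), σ(1), …, σ(32) are: 0, 1, 8, 27, 31, 26, 18, 13, 17, 3, 10, 11, 12, 19, 5, 9, 4, 29, 24, 28, 14, 21, 22, 23, 30, 16, 20, 15, 7, 2, 6, 25, 32.
Every element of ℤ/33ℤ appears exactly once in this list, so σ is a bijection, and in particular surjective.
Since σ is surjective, we read off the preimage of 26 from the same table: σ(5) = 26, so σ⁻¹(26) = 5.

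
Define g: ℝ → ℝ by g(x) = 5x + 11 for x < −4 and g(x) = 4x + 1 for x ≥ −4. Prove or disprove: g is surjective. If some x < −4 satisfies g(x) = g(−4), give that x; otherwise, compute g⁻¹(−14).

-26/5

Both pieces are strictly increasing (slopes 5 and 4), so each is injective on its own interval.
The left piece maps (−∞, −4) onto (−∞, −9); the right piece maps [−4, ∞) onto [−15, ∞).
The union (−∞, −9) ∪ [−15, ∞) covers ℝ, so g is surjective.
For the follow-up: the images overlap, so an x < −4 with g(x) = g(−4) exists. g(−4) = −15; solving 5x + 11 = −15 for x < −4 gives x = (−15 − 11)/5 = −26/5.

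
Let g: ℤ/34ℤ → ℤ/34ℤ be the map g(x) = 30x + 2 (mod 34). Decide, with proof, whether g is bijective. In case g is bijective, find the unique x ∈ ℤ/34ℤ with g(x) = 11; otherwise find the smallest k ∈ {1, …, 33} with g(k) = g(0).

17

We have gcd(30, 34) = 2 > 1. Taking s = 0 and t = 17: g(0) = 2 and g(17) = 30·17 + 2 = 512 ≡ 2 (mod 34).
So g(0) = g(17) while 0 ≠ 17, therefore g is not injective, hence not bijective.
Since g is not bijective, we find the least positive k with g(k) = g(0): this means 30k ≡ 0 (mod 34), i.e. 34 ∣ 30k. Since gcd(30, 34) = 2, dividing through by 2 this holds exactly when 17 ∣ 15k, and as gcd(15, 17) = 1, exactly when 17 ∣ k.
The smallest positive such k is 17.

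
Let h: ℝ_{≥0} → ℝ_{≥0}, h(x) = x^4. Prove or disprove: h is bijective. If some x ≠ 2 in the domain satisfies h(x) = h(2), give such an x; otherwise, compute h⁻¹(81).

3

On ℝ_{≥0}, x ↦ x^4 is strictly increasing (injective) and for any y ∈ ℝ_{≥0} the 4th root y^{1/4} lies in ℝ_{≥0} (surjective). So h is bijective.
Since x ↦ x^4 is strictly increasing on ℝ_{≥0}, it is injective there, so no x ≠ 2 in the domain has h(x) = h(2). We therefore compute h⁻¹(81) = 81^{1/4} = 3 (indeed 3^4 = 81).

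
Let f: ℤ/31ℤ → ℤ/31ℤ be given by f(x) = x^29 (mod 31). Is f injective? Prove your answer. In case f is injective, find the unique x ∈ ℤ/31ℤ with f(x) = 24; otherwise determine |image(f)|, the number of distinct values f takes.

22

Since 31 is prime, the nonzero elements of ℤ/31ℤ form a cyclic group of order 30.
As gcd(29, 30) = 1, raising to the 29th power is a bijection on this group: if u^29 ≡ v^29 then (uv^{−1})^29 = 1, and the only element of order dividing gcd(29, 30) = 1 is 1, so u = v.
With f(0) = 0 this makes f injective on all of ℤ/31ℤ, hence bijective (finite equal-size domain and codomain). In particular f is injective.
Since f is injective, we find the preimage of 24. The inverse of x ↦ x^29 on (ℤ/31ℤ)^× is x ↦ x^29, because 29·29 = 841 = 28·30 + 1 ≡ 1 (mod 30) and x^{30} = 1 for x ≠ 0 (Fermat). So f⁻¹(24) = 24^29 mod 31.
Repeated squaring mod 31: 24^1 ≡ 24, 24^2 ≡ 24² = 576 ≡ 18, 24^4 ≡ 18² = 324 ≡ 14, 24^8 ≡ 14² = 196 ≡ 10, 24^16 ≡ 10² = 100 ≡ 7. Since 29 = 16 + 8 + 4 + 1, 24^29 ≡ 7·10·14·24: 7·10 = 70 ≡ 8, then 8·14 = 112 ≡ 19, then 19·24 = 456 ≡ 22. So 24^29 ≡ 22 (mod 31).
Hence f⁻¹(24) = 22.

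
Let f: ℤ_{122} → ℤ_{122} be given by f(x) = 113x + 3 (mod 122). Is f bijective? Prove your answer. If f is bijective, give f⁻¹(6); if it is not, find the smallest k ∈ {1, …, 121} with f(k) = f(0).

Recall: f is injective if f(x_1) = f(x_2) implies x_1 = x_2.
Suppose f(x_1) = f(x_2) in ℤ_{122}. Then 113x_1 + 3 ≡ 113x_2 + 3 (mod 122), so 113(x_1 − x_2) ≡ 0 (mod 122).
Since gcd(113, 122) = 1, 113 is invertible modulo 122, hence x_1 − x_2 ≡ 0 (mod 122), i.e. x_1 = x_2.
We now compute 113⁻¹ mod 122 explicitly. Euclid's algorithm: 122 = 1·113 + 9, 113 = 12·9 + 5, 9 = 1·5 + 4, 5 = 1·4 + 1; back-substituting gives 1 = 27·113 − 25·122, so 113⁻¹ ≡ 27 (mod 122).
Then y ↦ 27(y − 3) is a two-sided inverse to f, so every y ∈ ℤ_{122} has a preimage.
Hence f is bijective.
Since f is bijective, we find f⁻¹(6): we need 113x ≡ 6 − 3 ≡ 3 (mod 122). Using 113⁻¹ = 27: x ≡ 27·3 = 81, so x = 81.
Check: f(81) = 113·81 + 3 = 9156 = 75·122 + 6 ≡ 6 (mod 122).

81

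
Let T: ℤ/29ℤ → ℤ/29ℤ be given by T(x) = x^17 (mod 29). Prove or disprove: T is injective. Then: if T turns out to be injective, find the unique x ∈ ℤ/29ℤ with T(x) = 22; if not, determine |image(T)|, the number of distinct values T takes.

13

Since 29 is prime, the nonzero elements of ℤ/29ℤ form a cyclic group of order 28.
As gcd(17, 28) = 1, raising to the 17th power is a bijection on this group: if u^17 ≡ v^17 then (uv^{−1})^17 = 1, and the only element of order dividing gcd(17, 28) = 1 is 1, so u = v.
With T(0) = 0 this makes T injective on all of ℤ/29ℤ, hence bijective (finite equal-size domain and codomain). In particular T is injective.
Since T is injective, we find the preimage of 22. The inverse of x ↦ x^17 on (ℤ/29ℤ)^× is x ↦ x^5, because 17·5 = 85 = 3·28 + 1 ≡ 1 (mod 28) and x^{28} = 1 for x ≠ 0 (Fermat). So T⁻¹(22) = 22^5 mod 29.
Repeated squaring mod 29: 22^1 ≡ 22, 22^2 ≡ 22² = 484 ≡ 20, 22^4 ≡ 20² = 400 ≡ 23. Since 5 = 4 + 1, 22^5 ≡ 23·22: 23·22 = 506 ≡ 13. So 22^5 ≡ 13 (mod 29).
Hence T⁻¹(22) = 13.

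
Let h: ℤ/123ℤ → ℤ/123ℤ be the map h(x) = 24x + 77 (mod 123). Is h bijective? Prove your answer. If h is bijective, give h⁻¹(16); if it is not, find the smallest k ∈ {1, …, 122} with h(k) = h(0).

We have gcd(24, 123) = 3 > 1. Taking x_1 = 0 and x_2 = 41: h(0) = 77 and h(41) = 24·41 + 77 = 1061 ≡ 77 (mod 123).
So h(0) = h(41) while 0 ≠ 41, therefore h is not injective, hence not bijective.
Since h is not bijective, we find the least positive k with h(k) = h(0): this means 24k ≡ 0 (mod 123), i.e. 123 ∣ 24k. Since gcd(24, 123) = 3, dividing through by 3 this holds exactly when 41 ∣ 8k, and as gcd(8, 41) = 1, exactly when 41 ∣ k.
The smallest positive such k is 41.

41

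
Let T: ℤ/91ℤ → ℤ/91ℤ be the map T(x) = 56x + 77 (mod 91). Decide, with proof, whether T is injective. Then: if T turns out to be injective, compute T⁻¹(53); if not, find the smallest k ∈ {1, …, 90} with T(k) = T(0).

We have gcd(56, 91) = 7 > 1. Taking u = 0 and v = 13: T(0) = 77 and T(13) = 56·13 + 77 = 805 ≡ 77 (mod 91).
So T(0) = T(13) while 0 ≠ 13, hence T is not injective.
Since T is not injective, we find the least positive k with T(k) = T(0): this means 56k ≡ 0 (mod 91), i.e. 91 ∣ 56k. Since gcd(56, 91) = 7, dividing through by 7 this holds exactly when 13 ∣ 8k, and as gcd(8, 13) = 1, exactly when 13 ∣ k.
The smallest positive such k is 13.

13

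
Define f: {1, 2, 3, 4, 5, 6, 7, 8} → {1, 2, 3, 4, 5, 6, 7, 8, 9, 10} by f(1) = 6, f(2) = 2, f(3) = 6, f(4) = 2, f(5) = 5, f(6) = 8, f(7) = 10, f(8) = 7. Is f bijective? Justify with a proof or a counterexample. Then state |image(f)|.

f(1) = 6 = f(3) with 1 ≠ 3, so f is not injective, hence not bijective.
The image of f is {2, 5, 6, 7, 8, 10}, which has 6 elements.

6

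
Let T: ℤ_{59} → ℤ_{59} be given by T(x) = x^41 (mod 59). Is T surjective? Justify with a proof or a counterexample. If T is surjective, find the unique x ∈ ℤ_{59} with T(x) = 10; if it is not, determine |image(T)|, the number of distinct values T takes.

Since 59 is prime, the nonzero elements of ℤ_{59} form a cyclic group of order 58.
As gcd(41, 58) = 1, raising to the 41st power is a bijection on this group: if u^41 ≡ v^41 then (uv^{−1})^41 = 1, and the only element of order dividing gcd(41, 58) = 1 is 1, so u = v.
With T(0) = 0 this makes T injective on all of ℤ_{59}, hence bijective (finite equal-size domain and codomain). In particular T is surjective.
Since T is surjective, we find the preimage of 10. The inverse of x ↦ x^41 on (ℤ_{59})^× is x ↦ x^17, because 41·17 = 697 = 12·58 + 1 ≡ 1 (mod 58) and x^{58} = 1 for x ≠ 0 (Fermat). So T⁻¹(10) = 10^17 mod 59.
Repeated squaring mod 59: 10^1 ≡ 10, 10^2 ≡ 10² = 100 ≡ 41, 10^4 ≡ 41² = 1681 ≡ 29, 10^8 ≡ 29² = 841 ≡ 15, 10^16 ≡ 15² = 225 ≡ 48. Since 17 = 16 + 1, 10^17 ≡ 48·10: 48·10 = 480 ≡ 8. So 10^17 ≡ 8 (mod 59).
Hence T⁻¹(10) = 8.

8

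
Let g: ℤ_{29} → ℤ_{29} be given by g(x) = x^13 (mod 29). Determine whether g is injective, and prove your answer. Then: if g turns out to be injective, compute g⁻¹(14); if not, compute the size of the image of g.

Since 29 is prime, the nonzero elements of ℤ_{29} form a cyclic group of order 28.
As gcd(13, 28) = 1, raising to the 13th power is a bijection on this group: if x_1^13 ≡ x_2^13 then (x_1x_2^{−1})^13 = 1, and the only element of order dividing gcd(13, 28) = 1 is 1, so x_1 = x_2.
With g(0) = 0 this makes g injective on all of ℤ_{29}, hence bijective (finite equal-size domain and codomain). In particular g is injective.
Since g is injective, we find the preimage of 14. The inverse of x ↦ x^13 on (ℤ_{29})^× is x ↦ x^13, because 13·13 = 169 = 6·28 + 1 ≡ 1 (mod 28) and x^{28} = 1 for x ≠ 0 (Fermat). So g⁻¹(14) = 14^13 mod 29.
Repeated squaring mod 29: 14^1 ≡ 14, 14^2 ≡ 14² = 196 ≡ 22, 14^4 ≡ 22² = 484 ≡ 20, 14^8 ≡ 20² = 400 ≡ 23. Since 13 = 8 + 4 + 1, 14^13 ≡ 23·20·14: 23·20 = 460 ≡ 25, then 25·14 = 350 ≡ 2. So 14^13 ≡ 2 (mod 29).
Hence g⁻¹(14) = 2.

2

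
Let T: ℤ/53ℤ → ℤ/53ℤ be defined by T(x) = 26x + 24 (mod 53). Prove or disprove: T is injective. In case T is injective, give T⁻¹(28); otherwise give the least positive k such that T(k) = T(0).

If T(a) = T(b), then 26a ≡ 26b (mod 53). Because gcd(26, 53) = 1, we may cancel 26 to get a ≡ b (mod 53).
So T is injective.
We now compute 26⁻¹ mod 53 explicitly. Euclid's algorithm: 53 = 2·26 + 1; back-substituting gives 1 = 51·26 − 25·53, so 26⁻¹ ≡ 51 (mod 53).
Since T is injective, we find T⁻¹(28): we need 26x ≡ 28 − 24 ≡ 4 (mod 53). Using 26⁻¹ = 51: x ≡ 51·4 = 204 = 3·53 + 45, so x = 45.
Check: T(45) = 26·45 + 24 = 1194 = 22·53 + 28 ≡ 28 (mod 53).

45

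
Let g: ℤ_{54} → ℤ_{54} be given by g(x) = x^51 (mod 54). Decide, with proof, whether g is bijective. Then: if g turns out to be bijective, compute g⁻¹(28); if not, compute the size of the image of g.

14

g(0) = 0^51 = 0.
g(6): Repeated squaring mod 54: 6^1 ≡ 6, 6^2 ≡ 6² = 36, 6^4 ≡ 36² = 1296 ≡ 0, 6^8 ≡ 0² = 0, 6^16 ≡ 0² = 0, 6^32 ≡ 0² = 0. Since 51 = 32 + 16 + 2 + 1, 6^51 ≡ 0·0·36·6: 0·0 = 0, then 0·36 = 0, then 0·6 = 0. So 6^51 ≡ 0 (mod 54).
So g(0) = g(6) = 0 while 0 ≠ 6, hence g is not injective, hence not bijective.
Since g is not bijective, we determine |image(g)|. Computing x^51 mod 54 for each x (by repeated squaring, reducing mod 54 at every step), the values g(0), g(1), …, g(53) are: 0, 1, 44, 27, 46, 35, 0, 37, 26, 27, 28, 17, 0, 19, 8, 27, 10, 53, 0, 1, 44, 27, 46, 35, 0, 37, 26, 27, 28, 17, 0, 19, 8, 27, 10, 53, 0, 1, 44, 27, 46, 35, 0, 37, 26, 27, 28, 17, 0, 19, 8, 27, 10, 53.
The distinct values are {0, 1, 8, 10, 17, 19, 26, 27, 28, 35, 37, 44, 46, 53}; there are 14 of them.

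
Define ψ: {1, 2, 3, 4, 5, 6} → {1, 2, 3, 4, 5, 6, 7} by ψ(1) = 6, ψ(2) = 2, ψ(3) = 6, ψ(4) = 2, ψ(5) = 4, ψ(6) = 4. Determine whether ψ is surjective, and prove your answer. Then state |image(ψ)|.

No element maps to 1, so ψ is not surjective.
The image of ψ is {2, 4, 6}, which has 3 elements.

3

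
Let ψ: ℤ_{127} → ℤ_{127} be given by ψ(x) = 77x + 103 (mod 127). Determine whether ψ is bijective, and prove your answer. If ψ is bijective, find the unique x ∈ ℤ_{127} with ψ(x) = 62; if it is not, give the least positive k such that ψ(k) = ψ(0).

Suppose ψ(u) = ψ(v) in ℤ_{127}. Then 77u + 103 ≡ 77v + 103 (mod 127), so 77(u − v) ≡ 0 (mod 127).
Since gcd(77, 127) = 1, 77 is invertible modulo 127, so u − v ≡ 0 (mod 127), i.e. u = v.
We now compute 77⁻¹ mod 127 explicitly. Euclid's algorithm: 127 = 1·77 + 50, 77 = 1·50 + 27, 50 = 1·27 + 23, 27 = 1·23 + 4, 23 = 5·4 + 3, 4 = 1·3 + 1; back-substituting gives 1 = 33·77 − 20·127, so 77⁻¹ ≡ 33 (mod 127).
Then y ↦ 33(y − 103) is a two-sided inverse to ψ, so every y ∈ ℤ_{127} has a preimage.
Hence ψ is bijective.
Since ψ is bijective, we find ψ⁻¹(62): we need 77x ≡ 62 − 103 ≡ 86 (mod 127). Using 77⁻¹ = 33: x ≡ 33·86 = 2838 = 22·127 + 44, so x = 44.
Check: ψ(44) = 77·44 + 103 = 3491 = 27·127 + 62 ≡ 62 (mod 127).

44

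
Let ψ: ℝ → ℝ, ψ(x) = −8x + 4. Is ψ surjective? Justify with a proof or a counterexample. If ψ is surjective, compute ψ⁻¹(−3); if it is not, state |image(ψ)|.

7/8

By definition, ψ is surjective if every y in the codomain equals ψ(x) for some x in the domain.
For any y ∈ ℝ, x = (y − 4)/(−8) satisfies ψ(x) = y.
Hence ψ is surjective.
Since ψ is surjective, we compute ψ⁻¹(−3) = (−3 − 4)/(−8) = 7/8.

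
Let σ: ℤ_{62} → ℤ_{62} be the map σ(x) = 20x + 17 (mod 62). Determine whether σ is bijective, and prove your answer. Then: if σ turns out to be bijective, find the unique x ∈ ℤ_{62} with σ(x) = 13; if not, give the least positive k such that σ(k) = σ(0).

By definition, σ is injective when σ(u) = σ(v) forces u = v.
We have gcd(20, 62) = 2 > 1. Taking u = 0 and v = 31: σ(0) = 17 and σ(31) = 20·31 + 17 = 637 ≡ 17 (mod 62).
So σ(0) = σ(31) while 0 ≠ 31, thus σ is not injective, hence not bijective.
Since σ is not bijective, we find the least positive k with σ(k) = σ(0): this means 20k ≡ 0 (mod 62), i.e. 62 ∣ 20k. Since gcd(20, 62) = 2, dividing through by 2 this holds exactly when 31 ∣ 10k, and as gcd(10, 31) = 1, exactly when 31 ∣ k.
The smallest positive such k is 31.

31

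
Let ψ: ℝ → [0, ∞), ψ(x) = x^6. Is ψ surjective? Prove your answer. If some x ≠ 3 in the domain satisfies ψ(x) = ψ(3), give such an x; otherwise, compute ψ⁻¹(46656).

-3

For any y ∈ [0, ∞), x = y^{1/6} ∈ ℝ satisfies x^6 = y, so ψ is surjective.
For the follow-up, such an x exists: taking x = −3 ∈ ℝ gives ψ(−3) = 729 = ψ(3) with −3 ≠ 3.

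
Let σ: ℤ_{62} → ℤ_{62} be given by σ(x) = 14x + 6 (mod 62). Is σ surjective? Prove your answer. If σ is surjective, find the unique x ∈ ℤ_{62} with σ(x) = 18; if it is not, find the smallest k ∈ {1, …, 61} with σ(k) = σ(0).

31

Recall: surjectivity means every element of the codomain has a preimage under σ.
Since gcd(14, 62) = 2, we have 14x ≡ 0 (mod 2) for all x, so σ(x) ≡ 0 (mod 2).
But 1 ≢ 0 (mod 2), so 1 ∈ ℤ_{62} has no preimage. So σ is not surjective.
Since σ is not surjective, we find the least positive k with σ(k) = σ(0): this means 14k ≡ 0 (mod 62), i.e. 62 ∣ 14k. Since gcd(14, 62) = 2, dividing through by 2 this holds exactly when 31 ∣ 7k, and as gcd(7, 31) = 1, exactly when 31 ∣ k.
The smallest positive such k is 31.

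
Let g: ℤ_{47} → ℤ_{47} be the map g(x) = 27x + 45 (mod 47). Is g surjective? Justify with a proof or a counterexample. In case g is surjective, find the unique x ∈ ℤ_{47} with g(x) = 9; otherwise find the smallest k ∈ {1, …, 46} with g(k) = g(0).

Recall that surjectivity means every element of the codomain has a preimage under g.
Since gcd(27, 47) = 1, 27 is invertible modulo 47. Euclid's algorithm: 47 = 1·27 + 20, 27 = 1·20 + 7, 20 = 2·7 + 6, 7 = 1·6 + 1; back-substituting gives 1 = 7·27 − 4·47, so 27⁻¹ ≡ 7 (mod 47).
For any y ∈ ℤ_{47}, x = 7(y − 45) mod 47 satisfies g(x) = 27·7(y − 45) + 45 ≡ y (since 27·7 ≡ 1 mod 47). So every y has a preimage.
Thus g is surjective.
Since g is surjective, we compute g⁻¹(9): solve 27x + 45 ≡ 9 (mod 47), i.e. 27x ≡ 11 (mod 47).
Multiplying by 27⁻¹ = 7 gives x ≡ 7·11 = 77 = 1·47 + 30 ≡ 30 (mod 47).
Check: g(30) = 27·30 + 45 = 855 = 18·47 + 9 ≡ 9 (mod 47).

30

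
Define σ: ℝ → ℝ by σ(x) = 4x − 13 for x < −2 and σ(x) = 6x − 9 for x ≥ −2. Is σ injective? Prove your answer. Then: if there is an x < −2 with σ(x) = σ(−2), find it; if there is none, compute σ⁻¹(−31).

-9/2

Both pieces are strictly increasing (slopes 4 and 6), so each is injective on its own interval.
The left piece maps (−∞, −2) onto (−∞, −21); the right piece maps [−2, ∞) onto [−21, ∞).
These images are disjoint, so no value is attained by both pieces. So σ is injective.
Because the two images are disjoint, no x < −2 has σ(x) = σ(−2), so we compute σ⁻¹(−31): −31 lies in (−∞, −21), so solve 4x − 13 = −31: x = (−31 + 13)/4 = −9/2.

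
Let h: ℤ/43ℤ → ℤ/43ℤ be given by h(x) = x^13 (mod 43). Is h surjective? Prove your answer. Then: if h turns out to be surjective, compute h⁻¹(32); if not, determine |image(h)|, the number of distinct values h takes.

Since 43 is prime, the nonzero elements of ℤ/43ℤ form a cyclic group of order 42.
As gcd(13, 42) = 1, raising to the 13th power is a bijection on this group: if s^13 ≡ t^13 then (st^{−1})^13 = 1, and the only element of order dividing gcd(13, 42) = 1 is 1, so s = t.
With h(0) = 0 this makes h injective on all of ℤ/43ℤ, hence bijective (finite equal-size domain and codomain). In particular h is surjective.
Since h is surjective, we find the preimage of 32. The inverse of x ↦ x^13 on (ℤ/43ℤ)^× is x ↦ x^13, because 13·13 = 169 = 4·42 + 1 ≡ 1 (mod 42) and x^{42} = 1 for x ≠ 0 (Fermat). So h⁻¹(32) = 32^13 mod 43.
Repeated squaring mod 43: 32^1 ≡ 32, 32^2 ≡ 32² = 1024 ≡ 35, 32^4 ≡ 35² = 1225 ≡ 21, 32^8 ≡ 21² = 441 ≡ 11. Since 13 = 8 + 4 + 1, 32^13 ≡ 11·21·32: 11·21 = 231 ≡ 16, then 16·32 = 512 ≡ 39. So 32^13 ≡ 39 (mod 43).
Hence h⁻¹(32) = 39.

39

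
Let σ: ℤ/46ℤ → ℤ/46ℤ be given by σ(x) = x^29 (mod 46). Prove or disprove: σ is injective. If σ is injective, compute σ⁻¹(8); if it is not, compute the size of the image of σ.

Computing x^29 mod 46 for each x (by repeated squaring, reducing mod 46 at every step), the values σ(0), σ(1), …, σ(45) are: 0, 1, 36, 25, 8, 17, 26, 5, 12, 27, 14, 7, 16, 9, 42, 11, 18, 43, 6, 15, 44, 33, 22, 23, 24, 13, 2, 31, 40, 3, 28, 35, 4, 37, 30, 39, 32, 19, 34, 41, 20, 29, 38, 21, 10, 45.
Every element of ℤ/46ℤ appears exactly once in this list, so σ is a bijection, and in particular injective.
Since σ is injective, we read off the preimage of 8 from the same table: σ(4) = 8, so σ⁻¹(8) = 4.

4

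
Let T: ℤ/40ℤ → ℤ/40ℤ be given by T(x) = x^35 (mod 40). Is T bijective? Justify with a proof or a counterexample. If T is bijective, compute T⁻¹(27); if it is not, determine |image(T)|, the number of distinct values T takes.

25

T(0) = 0^35 = 0.
T(10): Repeated squaring mod 40: 10^1 ≡ 10, 10^2 ≡ 10² = 100 ≡ 20, 10^4 ≡ 20² = 400 ≡ 0, 10^8 ≡ 0² = 0, 10^16 ≡ 0² = 0, 10^32 ≡ 0² = 0. Since 35 = 32 + 2 + 1, 10^35 ≡ 0·20·10: 0·20 = 0, then 0·10 = 0. So 10^35 ≡ 0 (mod 40).
So T(0) = T(10) = 0 while 0 ≠ 10, so T is not injective, hence not bijective.
Since T is not bijective, we determine |image(T)|. Computing x^35 mod 40 for each x (by repeated squaring, reducing mod 40 at every step), the values T(0), T(1), …, T(39) are: 0, 1, 8, 27, 24, 5, 16, 23, 32, 9, 0, 11, 8, 37, 24, 15, 16, 33, 32, 19, 0, 21, 8, 7, 24, 25, 16, 3, 32, 29, 0, 31, 8, 17, 24, 35, 16, 13, 32, 39.
The distinct values are {0, 1, 3, 5, 7, 8, 9, 11, 13, 15, 16, 17, 19, 21, 23, 24, 25, 27, 29, 31, 32, 33, 35, 37, 39}; there are 25 of them.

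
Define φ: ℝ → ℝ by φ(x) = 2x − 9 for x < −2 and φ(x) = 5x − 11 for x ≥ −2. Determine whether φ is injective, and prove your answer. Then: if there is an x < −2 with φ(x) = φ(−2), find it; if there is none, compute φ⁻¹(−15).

-6

Both pieces are strictly increasing (slopes 2 and 5), so each is injective on its own interval.
The left piece maps (−∞, −2) onto (−∞, −13); the right piece maps [−2, ∞) onto [−21, ∞).
These images overlap. In particular φ(−2) = −21 (right piece), and solving 2x − 9 = −21 on the left piece gives x = −6 < −2.
So φ(−6) = φ(−2) with −6 ≠ −2, and φ is not injective. This x = −6 is the requested value below −2.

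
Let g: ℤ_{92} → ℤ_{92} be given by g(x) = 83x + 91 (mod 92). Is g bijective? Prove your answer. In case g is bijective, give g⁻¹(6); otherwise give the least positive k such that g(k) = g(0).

81

Recall: injectivity means: for all a, b in the domain, g(a) = g(b) implies a = b.
If g(a) = g(b), then 83a ≡ 83b (mod 92). Because gcd(83, 92) = 1, we may cancel 83 to get a ≡ b (mod 92).
We now compute 83⁻¹ mod 92 explicitly. Euclid's algorithm: 92 = 1·83 + 9, 83 = 9·9 + 2, 9 = 4·2 + 1; back-substituting gives 1 = 51·83 − 46·92, so 83⁻¹ ≡ 51 (mod 92).
For any y ∈ ℤ_{92}, x = 51(y − 91) mod 92 satisfies g(x) = 83·51(y − 91) + 91 ≡ y (since 83·51 ≡ 1 mod 92). So every y has a preimage.
Thus g is bijective.
Since g is bijective, we find g⁻¹(6): we need 83x ≡ 6 − 91 ≡ 7 (mod 92). Using 83⁻¹ = 51: x ≡ 51·7 = 357 = 3·92 + 81, so x = 81.
Check: g(81) = 83·81 + 91 = 6814 = 74·92 + 6 ≡ 6 (mod 92).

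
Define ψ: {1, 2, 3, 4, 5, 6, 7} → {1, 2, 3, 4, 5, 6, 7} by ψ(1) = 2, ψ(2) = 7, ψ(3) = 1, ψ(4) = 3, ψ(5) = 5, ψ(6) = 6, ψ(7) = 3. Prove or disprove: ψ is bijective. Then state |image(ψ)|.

6

ψ(4) = 3 = ψ(7) with 4 ≠ 7, so ψ is not injective, hence not bijective.
The image of ψ is {1, 2, 3, 5, 6, 7}, which has 6 elements.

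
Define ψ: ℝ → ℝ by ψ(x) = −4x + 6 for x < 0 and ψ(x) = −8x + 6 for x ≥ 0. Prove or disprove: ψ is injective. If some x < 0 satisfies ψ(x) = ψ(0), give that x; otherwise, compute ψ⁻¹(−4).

5/4

Both pieces are strictly decreasing (slopes −4 and −8), so each is injective on its own interval.
The left piece maps (−∞, 0) onto (6, ∞); the right piece maps [0, ∞) onto (−∞, 6].
These images are disjoint, so no value is attained by both pieces. Thus ψ is injective.
Because the two images are disjoint, no x < 0 has ψ(x) = ψ(0), so we compute ψ⁻¹(−4): −4 lies in (−∞, 6], so solve −8x + 6 = −4: x = (−4 − 6)/(−8) = 5/4.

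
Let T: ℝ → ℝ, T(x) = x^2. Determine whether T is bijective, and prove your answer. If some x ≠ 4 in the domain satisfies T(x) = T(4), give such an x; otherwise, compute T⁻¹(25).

T(4) = 16 = (−4)^2 = T(−4) (since 2 is even), with 4 ≠ −4. So T is not injective, hence not bijective.
For the follow-up, such an x exists: taking x = −4 ∈ ℝ gives T(−4) = 16 = T(4) with −4 ≠ 4.

-4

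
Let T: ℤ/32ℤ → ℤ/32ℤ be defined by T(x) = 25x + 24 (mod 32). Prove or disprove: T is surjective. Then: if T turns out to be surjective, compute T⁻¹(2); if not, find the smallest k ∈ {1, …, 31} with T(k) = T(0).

Since gcd(25, 32) = 1, 25 is invertible modulo 32. Euclid's algorithm: 32 = 1·25 + 7, 25 = 3·7 + 4, 7 = 1·4 + 3, 4 = 1·3 + 1; back-substituting gives 1 = 9·25 − 7·32, so 25⁻¹ ≡ 9 (mod 32).
For any y ∈ ℤ/32ℤ, x = 9(y − 24) mod 32 satisfies T(x) = 25·9(y − 24) + 24 ≡ y (since 25·9 ≡ 1 mod 32). So every y has a preimage.
Thus T is surjective.
Since T is surjective, we find T⁻¹(2): we need 25x ≡ 2 − 24 ≡ 10 (mod 32). Using 25⁻¹ = 9: x ≡ 9·10 = 90 = 2·32 + 26, so x = 26.
Check: T(26) = 25·26 + 24 = 674 = 21·32 + 2 ≡ 2 (mod 32).

26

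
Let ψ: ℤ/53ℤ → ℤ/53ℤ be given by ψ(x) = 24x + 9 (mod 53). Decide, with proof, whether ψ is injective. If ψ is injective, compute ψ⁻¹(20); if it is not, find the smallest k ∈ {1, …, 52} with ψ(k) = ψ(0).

38

Suppose ψ(x_1) = ψ(x_2) in ℤ/53ℤ. Then 24x_1 + 9 ≡ 24x_2 + 9 (mod 53), so 24(x_1 − x_2) ≡ 0 (mod 53).
Since gcd(24, 53) = 1, 24 is invertible modulo 53, thus x_1 − x_2 ≡ 0 (mod 53), i.e. x_1 = x_2.
Thus ψ is injective.
We now compute 24⁻¹ mod 53 explicitly. Euclid's algorithm: 53 = 2·24 + 5, 24 = 4·5 + 4, 5 = 1·4 + 1; back-substituting gives 1 = 42·24 − 19·53, so 24⁻¹ ≡ 42 (mod 53).
Since ψ is injective, we compute ψ⁻¹(20): solve 24x + 9 ≡ 20 (mod 53), i.e. 24x ≡ 11 (mod 53).
Multiplying by 24⁻¹ = 42 gives x ≡ 42·11 = 462 = 8·53 + 38 ≡ 38 (mod 53).
Check: ψ(38) = 24·38 + 9 = 921 = 17·53 + 20 ≡ 20 (mod 53).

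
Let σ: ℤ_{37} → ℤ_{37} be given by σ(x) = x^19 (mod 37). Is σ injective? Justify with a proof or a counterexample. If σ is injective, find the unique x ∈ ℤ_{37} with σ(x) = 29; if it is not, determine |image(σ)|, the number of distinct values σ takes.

Since 37 is prime, the nonzero elements of ℤ_{37} form a cyclic group of order 36.
As gcd(19, 36) = 1, raising to the 19th power is a bijection on this group: if a^19 ≡ b^19 then (ab^{−1})^19 = 1, and the only element of order dividing gcd(19, 36) = 1 is 1, so a = b.
With σ(0) = 0 this makes σ injective on all of ℤ_{37}, hence bijective (finite equal-size domain and codomain). In particular σ is injective.
Since σ is injective, we find the preimage of 29. The inverse of x ↦ x^19 on (ℤ_{37})^× is x ↦ x^19, because 19·19 = 361 = 10·36 + 1 ≡ 1 (mod 36) and x^{36} = 1 for x ≠ 0 (Fermat). So σ⁻¹(29) = 29^19 mod 37.
Repeated squaring mod 37: 29^1 ≡ 29, 29^2 ≡ 29² = 841 ≡ 27, 29^4 ≡ 27² = 729 ≡ 26, 29^8 ≡ 26² = 676 ≡ 10, 29^16 ≡ 10² = 100 ≡ 26. Since 19 = 16 + 2 + 1, 29^19 ≡ 26·27·29: 26·27 = 702 ≡ 36, then 36·29 = 1044 ≡ 8. So 29^19 ≡ 8 (mod 37).
Hence σ⁻¹(29) = 8.

8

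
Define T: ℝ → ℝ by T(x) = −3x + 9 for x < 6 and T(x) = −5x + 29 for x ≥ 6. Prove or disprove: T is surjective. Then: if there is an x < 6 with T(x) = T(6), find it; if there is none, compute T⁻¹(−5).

Both pieces are strictly decreasing (slopes −3 and −5), so each is injective on its own interval.
The left piece maps (−∞, 6) onto (−9, ∞); the right piece maps [6, ∞) onto (−∞, −1].
The union (−9, ∞) ∪ (−∞, −1] covers ℝ, so T is surjective.
For the follow-up: the images overlap, so an x < 6 with T(x) = T(6) exists. T(6) = −1; solving −3x + 9 = −1 for x < 6 gives x = (−1 − 9)/(−3) = 10/3.

10/3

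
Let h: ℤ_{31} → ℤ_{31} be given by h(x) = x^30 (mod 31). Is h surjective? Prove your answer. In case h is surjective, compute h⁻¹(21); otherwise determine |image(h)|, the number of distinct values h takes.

h(1) = 1^30 = 1.
h(2): Repeated squaring mod 31: 2^1 ≡ 2, 2^2 ≡ 2² = 4, 2^4 ≡ 4² = 16, 2^8 ≡ 16² = 256 ≡ 8, 2^16 ≡ 8² = 64 ≡ 2. Since 30 = 16 + 8 + 4 + 2, 2^30 ≡ 2·8·16·4: 2·8 = 16, then 16·16 = 256 ≡ 8, then 8·4 = 32 ≡ 1. So 2^30 ≡ 1 (mod 31).
So h(1) = h(2) = 1 while 1 ≠ 2, hence h is not injective.
A non-injective map from the 31-element set ℤ_{31} to itself takes at most 30 distinct values, so it cannot be surjective. Hence h is not surjective.
Since h is not surjective, we determine |image(h)|. Computing x^30 mod 31 for each x (by repeated squaring, reducing mod 31 at every step), the values h(0), h(1), …, h(30) are: 0, 1, 1, 1, 1, 1, 1, 1, 1, 1, 1, 1, 1, 1, 1, 1, 1, 1, 1, 1, 1, 1, 1, 1, 1, 1, 1, 1, 1, 1, 1.
The distinct values are {0, 1}; there are 2 of them.

2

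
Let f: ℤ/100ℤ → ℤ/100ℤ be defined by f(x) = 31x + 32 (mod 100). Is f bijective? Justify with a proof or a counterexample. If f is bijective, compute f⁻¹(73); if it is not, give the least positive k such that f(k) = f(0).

11

If f(u) = f(v), then 31u ≡ 31v (mod 100). Because gcd(31, 100) = 1, we may cancel 31 to get u ≡ v (mod 100).
We now compute 31⁻¹ mod 100 explicitly. Euclid's algorithm: 100 = 3·31 + 7, 31 = 4·7 + 3, 7 = 2·3 + 1; back-substituting gives 1 = 71·31 − 22·100, so 31⁻¹ ≡ 71 (mod 100).
Then y ↦ 71(y − 32) is a two-sided inverse to f, so every y ∈ ℤ/100ℤ has a preimage.
Hence f is bijective.
Since f is bijective, we compute f⁻¹(73): solve 31x + 32 ≡ 73 (mod 100), i.e. 31x ≡ 41 (mod 100).
Multiplying by 31⁻¹ = 71 gives x ≡ 71·41 = 2911 = 29·100 + 11 ≡ 11 (mod 100).
Check: f(11) = 31·11 + 32 = 373 = 3·100 + 73 ≡ 73 (mod 100).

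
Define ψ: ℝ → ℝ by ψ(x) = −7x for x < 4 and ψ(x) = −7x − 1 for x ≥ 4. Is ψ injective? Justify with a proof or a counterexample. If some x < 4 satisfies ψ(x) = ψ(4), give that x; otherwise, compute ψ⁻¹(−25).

Both pieces are strictly decreasing (slopes −7 and −7), so each is injective on its own interval.
The left piece maps (−∞, 4) onto (−28, ∞); the right piece maps [4, ∞) onto (−∞, −29].
These images are disjoint, so no value is attained by both pieces. Therefore ψ is injective.
Because the two images are disjoint, no x < 4 has ψ(x) = ψ(4), so we compute ψ⁻¹(−25): −25 lies in (−28, ∞), so solve −7x = −25: x = (−25 − 0)/(−7) = 25/7.

25/7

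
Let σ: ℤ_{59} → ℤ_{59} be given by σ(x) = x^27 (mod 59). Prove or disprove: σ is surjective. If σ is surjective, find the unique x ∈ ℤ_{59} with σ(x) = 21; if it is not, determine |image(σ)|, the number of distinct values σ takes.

35

Since 59 is prime, the nonzero elements of ℤ_{59} form a cyclic group of order 58.
As gcd(27, 58) = 1, raising to the 27th power is a bijection on this group: if u^27 ≡ v^27 then (uv^{−1})^27 = 1, and the only element of order dividing gcd(27, 58) = 1 is 1, so u = v.
With σ(0) = 0 this makes σ injective on all of ℤ_{59}, hence bijective (finite equal-size domain and codomain). In particular σ is surjective.
Since σ is surjective, we find the preimage of 21. The inverse of x ↦ x^27 on (ℤ_{59})^× is x ↦ x^43, because 27·43 = 1161 = 20·58 + 1 ≡ 1 (mod 58) and x^{58} = 1 for x ≠ 0 (Fermat). So σ⁻¹(21) = 21^43 mod 59.
Repeated squaring mod 59: 21^1 ≡ 21, 21^2 ≡ 21² = 441 ≡ 28, 21^4 ≡ 28² = 784 ≡ 17, 21^8 ≡ 17² = 289 ≡ 53, 21^16 ≡ 53² = 2809 ≡ 36, 21^32 ≡ 36² = 1296 ≡ 57. Since 43 = 32 + 8 + 2 + 1, 21^43 ≡ 57·53·28·21: 57·53 = 3021 ≡ 12, then 12·28 = 336 ≡ 41, then 41·21 = 861 ≡ 35. So 21^43 ≡ 35 (mod 59).
Hence σ⁻¹(21) = 35.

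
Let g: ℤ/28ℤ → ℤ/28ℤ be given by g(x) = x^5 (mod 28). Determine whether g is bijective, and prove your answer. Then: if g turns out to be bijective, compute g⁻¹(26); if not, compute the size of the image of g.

21

g(0) = 0^5 = 0.
g(14): Repeated squaring mod 28: 14^1 ≡ 14, 14^2 ≡ 14² = 196 ≡ 0, 14^4 ≡ 0² = 0. Since 5 = 4 + 1, 14^5 ≡ 0·14: 0·14 = 0. So 14^5 ≡ 0 (mod 28).
So g(0) = g(14) = 0 while 0 ≠ 14, thus g is not injective, hence not bijective.
Since g is not bijective, we determine |image(g)|. Computing x^5 mod 28 for each x (by repeated squaring, reducing mod 28 at every step), the values g(0), g(1), …, g(27) are: 0, 1, 4, 19, 16, 17, 20, 7, 8, 25, 12, 23, 24, 13, 0, 15, 4, 5, 16, 3, 20, 21, 8, 11, 12, 9, 24, 27.
The distinct values are {0, 1, 3, 4, 5, 7, 8, 9, 11, 12, 13, 15, 16, 17, 19, 20, 21, 23, 24, 25, 27}; there are 21 of them.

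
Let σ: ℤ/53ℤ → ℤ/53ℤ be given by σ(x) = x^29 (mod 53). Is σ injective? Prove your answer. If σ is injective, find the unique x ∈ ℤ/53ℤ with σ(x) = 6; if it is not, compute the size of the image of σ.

11

Since 53 is prime, the nonzero elements of ℤ/53ℤ form a cyclic group of order 52.
As gcd(29, 52) = 1, raising to the 29th power is a bijection on this group: if u^29 ≡ v^29 then (uv^{−1})^29 = 1, and the only element of order dividing gcd(29, 52) = 1 is 1, so u = v.
With σ(0) = 0 this makes σ injective on all of ℤ/53ℤ, hence bijective (finite equal-size domain and codomain). In particular σ is injective.
Since σ is injective, we find the preimage of 6. The inverse of x ↦ x^29 on (ℤ/53ℤ)^× is x ↦ x^9, because 29·9 = 261 = 5·52 + 1 ≡ 1 (mod 52) and x^{52} = 1 for x ≠ 0 (Fermat). So σ⁻¹(6) = 6^9 mod 53.
Repeated squaring mod 53: 6^1 ≡ 6, 6^2 ≡ 6² = 36, 6^4 ≡ 36² = 1296 ≡ 24, 6^8 ≡ 24² = 576 ≡ 46. Since 9 = 8 + 1, 6^9 ≡ 46·6: 46·6 = 276 ≡ 11. So 6^9 ≡ 11 (mod 53).
Hence σ⁻¹(6) = 11.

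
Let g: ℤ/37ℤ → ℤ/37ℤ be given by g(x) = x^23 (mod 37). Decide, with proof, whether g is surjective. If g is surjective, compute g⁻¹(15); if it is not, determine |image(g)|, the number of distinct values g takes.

Since 37 is prime, the nonzero elements of ℤ/37ℤ form a cyclic group of order 36.
As gcd(23, 36) = 1, raising to the 23rd power is a bijection on this group: if a^23 ≡ b^23 then (ab^{−1})^23 = 1, and the only element of order dividing gcd(23, 36) = 1 is 1, so a = b.
With g(0) = 0 this makes g injective on all of ℤ/37ℤ, hence bijective (finite equal-size domain and codomain). In particular g is surjective.
Since g is surjective, we find the preimage of 15. The inverse of x ↦ x^23 on (ℤ/37ℤ)^× is x ↦ x^11, because 23·11 = 253 = 7·36 + 1 ≡ 1 (mod 36) and x^{36} = 1 for x ≠ 0 (Fermat). So g⁻¹(15) = 15^11 mod 37.
Repeated squaring mod 37: 15^1 ≡ 15, 15^2 ≡ 15² = 225 ≡ 3, 15^4 ≡ 3² = 9, 15^8 ≡ 9² = 81 ≡ 7. Since 11 = 8 + 2 + 1, 15^11 ≡ 7·3·15: 7·3 = 21, then 21·15 = 315 ≡ 19. So 15^11 ≡ 19 (mod 37).
Hence g⁻¹(15) = 19.

19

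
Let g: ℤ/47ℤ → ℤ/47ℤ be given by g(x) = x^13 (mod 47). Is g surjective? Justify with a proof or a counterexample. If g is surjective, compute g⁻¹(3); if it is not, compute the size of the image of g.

32

Since 47 is prime, the nonzero elements of ℤ/47ℤ form a cyclic group of order 46.
As gcd(13, 46) = 1, raising to the 13th power is a bijection on this group: if u^13 ≡ v^13 then (uv^{−1})^13 = 1, and the only element of order dividing gcd(13, 46) = 1 is 1, so u = v.
With g(0) = 0 this makes g injective on all of ℤ/47ℤ, hence bijective (finite equal-size domain and codomain). In particular g is surjective.
Since g is surjective, we find the preimage of 3. The inverse of x ↦ x^13 on (ℤ/47ℤ)^× is x ↦ x^39, because 13·39 = 507 = 11·46 + 1 ≡ 1 (mod 46) and x^{46} = 1 for x ≠ 0 (Fermat). So g⁻¹(3) = 3^39 mod 47.
Repeated squaring mod 47: 3^1 ≡ 3, 3^2 ≡ 3² = 9, 3^4 ≡ 9² = 81 ≡ 34, 3^8 ≡ 34² = 1156 ≡ 28, 3^16 ≡ 28² = 784 ≡ 32, 3^32 ≡ 32² = 1024 ≡ 37. Since 39 = 32 + 4 + 2 + 1, 3^39 ≡ 37·34·9·3: 37·34 = 1258 ≡ 36, then 36·9 = 324 ≡ 42, then 42·3 = 126 ≡ 32. So 3^39 ≡ 32 (mod 47).
Hence g⁻¹(3) = 32.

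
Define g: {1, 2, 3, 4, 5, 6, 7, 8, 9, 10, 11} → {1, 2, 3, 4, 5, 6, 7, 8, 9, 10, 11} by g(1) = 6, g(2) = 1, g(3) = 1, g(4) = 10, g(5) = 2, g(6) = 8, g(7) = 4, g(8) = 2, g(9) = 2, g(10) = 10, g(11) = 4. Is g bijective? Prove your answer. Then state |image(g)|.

g(2) = 1 = g(3) with 2 ≠ 3, so g is not injective, hence not bijective.
The image of g is {1, 2, 4, 6, 8, 10}, which has 6 elements.

6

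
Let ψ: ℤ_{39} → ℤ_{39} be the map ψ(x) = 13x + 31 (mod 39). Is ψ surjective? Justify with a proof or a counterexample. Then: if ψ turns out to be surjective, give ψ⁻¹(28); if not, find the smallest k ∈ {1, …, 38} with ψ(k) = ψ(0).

3

Since gcd(13, 39) = 13, we have 13x ≡ 0 (mod 13) for all x, so ψ(x) ≡ 5 (mod 13).
But 0 ≢ 5 (mod 13), so 0 ∈ ℤ_{39} has no preimage. So ψ is not surjective.
Since ψ is not surjective, we find the least positive k with ψ(k) = ψ(0): this means 13k ≡ 0 (mod 39), i.e. 39 ∣ 13k. Since gcd(13, 39) = 13, dividing through by 13 this holds exactly when 3 ∣ k.
The smallest positive such k is 3.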